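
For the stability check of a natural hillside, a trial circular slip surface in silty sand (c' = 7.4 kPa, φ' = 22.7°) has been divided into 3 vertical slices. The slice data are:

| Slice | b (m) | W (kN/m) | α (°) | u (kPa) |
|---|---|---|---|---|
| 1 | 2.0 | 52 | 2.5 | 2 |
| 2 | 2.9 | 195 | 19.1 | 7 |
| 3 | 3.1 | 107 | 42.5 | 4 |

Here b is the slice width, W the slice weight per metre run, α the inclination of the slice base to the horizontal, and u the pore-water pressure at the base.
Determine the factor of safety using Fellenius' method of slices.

FS = 1.32

Ordinary method of slices: FS = Σ[c'·Δl_i + (W_i cosα_i − u_i·Δl_i)·tanφ'] / Σ W_i sinα_i, with Δl_i = b_i / cosα_i.
Slice 1: Δl = 2.0/cos2.5° = 2.002 m; N'_1 = 52·cos2.5° − 2·2.002 = 47.9; c'Δl = 14.81; W sinα = 2.3
Slice 2: Δl = 2.9/cos19.1° = 3.069 m; N'_2 = 195·cos19.1° − 7·3.069 = 162.8; c'Δl = 22.71; W sinα = 63.8
Slice 3: Δl = 3.1/cos42.5° = 4.205 m; N'_3 = 107·cos42.5° − 4·4.205 = 62.1; c'Δl = 31.11; W sinα = 72.3
Σc'Δl = 68.6 kN/m; ΣN' = 272.8 kN/m; ΣW sinα = 138.4 kN/m
Resisting = 68.6 + 272.8·tan22.7° = 68.6 + 114.1 = 182.8 kN/m
FS = 182.8 / 138.4 = 1.321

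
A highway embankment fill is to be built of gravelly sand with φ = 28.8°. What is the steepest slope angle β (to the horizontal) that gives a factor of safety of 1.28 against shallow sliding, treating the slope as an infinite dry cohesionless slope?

For an infinite dry cohesionless slope FS = tanφ/tanβ, so tanβ = tanφ / FS.
tanβ = tan28.8° / 1.28 = 0.5498 / 1.28 = 0.4295
β = arctan(0.4295) = 23.24°

β = 23.2°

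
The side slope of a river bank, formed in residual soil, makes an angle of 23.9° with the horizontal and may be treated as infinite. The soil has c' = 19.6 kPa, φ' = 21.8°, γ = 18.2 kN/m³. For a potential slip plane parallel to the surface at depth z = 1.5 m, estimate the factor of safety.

FS = 2.84

For an infinite slope with a slip plane parallel to the surface (no pore pressure): FS = [c' + γz cos²β tanφ'] / [γz sinβ cosβ].
γz = 18.2·1.5 = 27.30 kN/m²
Numerator = 19.6 + 27.30·cos²23.9°·tan21.8° = 19.6 + 27.30·0.8359·0.4000 = 28.727 kPa
Denominator = 27.30·sin23.9°·cos23.9° = 27.30·0.4051·0.9143 = 10.112 kPa
FS = 28.727 / 10.112 = 2.841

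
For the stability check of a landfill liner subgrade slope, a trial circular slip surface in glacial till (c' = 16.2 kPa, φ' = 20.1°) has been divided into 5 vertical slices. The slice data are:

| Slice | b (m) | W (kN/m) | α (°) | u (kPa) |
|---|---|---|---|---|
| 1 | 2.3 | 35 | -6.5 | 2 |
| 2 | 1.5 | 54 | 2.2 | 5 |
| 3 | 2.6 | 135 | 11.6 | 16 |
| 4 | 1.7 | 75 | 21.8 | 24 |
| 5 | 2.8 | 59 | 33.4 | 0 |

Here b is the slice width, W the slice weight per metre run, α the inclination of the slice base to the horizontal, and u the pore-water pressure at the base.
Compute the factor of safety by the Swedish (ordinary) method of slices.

Ordinary method of slices: FS = Σ[c'·Δl_i + (W_i cosα_i − u_i·Δl_i)·tanφ'] / Σ W_i sinα_i, with Δl_i = b_i / cosα_i.
Slice 1: Δl = 2.3/cos(-6.5°) = 2.315 m; N'_1 = 35·cos(-6.5°) − 2·2.315 = 30.1; c'Δl = 37.50; W sinα = -4.0
Slice 2: Δl = 1.5/cos2.2° = 1.501 m; N'_2 = 54·cos2.2° − 5·1.501 = 46.5; c'Δl = 24.32; W sinα = 2.1
Slice 3: Δl = 2.6/cos11.6° = 2.654 m; N'_3 = 135·cos11.6° − 16·2.654 = 89.8; c'Δl = 43.00; W sinα = 27.1
Slice 4: Δl = 1.7/cos21.8° = 1.831 m; N'_4 = 75·cos21.8° − 24·1.831 = 25.7; c'Δl = 29.66; W sinα = 27.9
Slice 5: Δl = 2.8/cos33.4° = 3.354 m; N'_5 = 59·cos33.4° − 0·3.354 = 49.3; c'Δl = 54.33; W sinα = 32.5
Σc'Δl = 188.8 kN/m; ΣN' = 241.3 kN/m; ΣW sinα = 85.6 kN/m
Resisting = 188.8 + 241.3·tan20.1° = 188.8 + 88.3 = 277.1 kN/m
FS = 277.1 / 85.6 = 3.238

FS = 3.24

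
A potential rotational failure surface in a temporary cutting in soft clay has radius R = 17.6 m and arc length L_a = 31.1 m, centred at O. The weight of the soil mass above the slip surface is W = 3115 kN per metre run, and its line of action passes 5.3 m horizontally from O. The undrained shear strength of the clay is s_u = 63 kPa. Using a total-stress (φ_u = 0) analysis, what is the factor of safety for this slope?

Taking moments about the centre O, the resisting moment is provided by the undrained shear strength acting along the arc:
M_R = s_u·L_a·R = 63·31.10·17.6 = 34483.7 kN·m/m
M_D = W·d = 3115·5.3 = 16509.5 kN·m/m
FS = M_R / M_D = 34483.7 / 16509.5 = 2.089

FS = 2.09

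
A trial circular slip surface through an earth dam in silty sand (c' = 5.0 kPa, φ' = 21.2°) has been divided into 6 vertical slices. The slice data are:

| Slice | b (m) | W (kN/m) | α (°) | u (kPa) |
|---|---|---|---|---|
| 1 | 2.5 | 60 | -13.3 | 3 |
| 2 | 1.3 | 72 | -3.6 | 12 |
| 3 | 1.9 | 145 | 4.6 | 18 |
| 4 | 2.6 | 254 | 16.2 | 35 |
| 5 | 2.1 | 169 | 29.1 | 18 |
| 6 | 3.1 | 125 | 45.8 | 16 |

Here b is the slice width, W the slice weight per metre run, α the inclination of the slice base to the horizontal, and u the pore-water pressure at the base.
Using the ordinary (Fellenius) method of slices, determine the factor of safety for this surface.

Ordinary method of slices: FS = Σ[c'·Δl_i + (W_i cosα_i − u_i·Δl_i)·tanφ'] / Σ W_i sinα_i, with Δl_i = b_i / cosα_i.
Slice 1: Δl = 2.5/cos(-13.3°) = 2.569 m; N'_1 = 60·cos(-13.3°) − 3·2.569 = 50.7; c'Δl = 12.84; W sinα = -13.8
Slice 2: Δl = 1.3/cos(-3.6°) = 1.303 m; N'_2 = 72·cos(-3.6°) − 12·1.303 = 56.2; c'Δl = 6.51; W sinα = -4.5
Slice 3: Δl = 1.9/cos4.6° = 1.906 m; N'_3 = 145·cos4.6° − 18·1.906 = 110.2; c'Δl = 9.53; W sinα = 11.6
Slice 4: Δl = 2.6/cos16.2° = 2.708 m; N'_4 = 254·cos16.2° − 35·2.708 = 149.2; c'Δl = 13.54; W sinα = 70.9
Slice 5: Δl = 2.1/cos29.1° = 2.403 m; N'_5 = 169·cos29.1° − 18·2.403 = 104.4; c'Δl = 12.02; W sinα = 82.2
Slice 6: Δl = 3.1/cos45.8° = 4.447 m; N'_6 = 125·cos45.8° − 16·4.447 = 16.0; c'Δl = 22.23; W sinα = 89.6
Σc'Δl = 76.7 kN/m; ΣN' = 486.7 kN/m; ΣW sinα = 236.0 kN/m
Resisting = 76.7 + 486.7·tan21.2° = 76.7 + 188.8 = 265.5 kN/m
FS = 265.5 / 236.0 = 1.125

FS = 1.12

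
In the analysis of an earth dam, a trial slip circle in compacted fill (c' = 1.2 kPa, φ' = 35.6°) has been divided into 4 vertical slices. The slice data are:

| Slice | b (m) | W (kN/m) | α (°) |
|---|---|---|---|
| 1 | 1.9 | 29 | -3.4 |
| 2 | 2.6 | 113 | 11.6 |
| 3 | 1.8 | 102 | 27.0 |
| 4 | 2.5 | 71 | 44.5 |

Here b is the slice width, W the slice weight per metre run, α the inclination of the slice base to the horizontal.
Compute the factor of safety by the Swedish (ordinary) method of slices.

FS = 1.82

Ordinary method of slices: FS = Σ[c'·Δl_i + (W_i cosα_i)·tanφ'] / Σ W_i sinα_i, with Δl_i = b_i / cosα_i.
Slice 1: Δl = 1.9/cos(-3.4°) = 1.903 m; N'_1 = 29·cos(-3.4°) = 28.9; c'Δl = 2.28; W sinα = -1.7
Slice 2: Δl = 2.6/cos11.6° = 2.654 m; N'_2 = 113·cos11.6° = 110.7; c'Δl = 3.19; W sinα = 22.7
Slice 3: Δl = 1.8/cos27.0° = 2.020 m; N'_3 = 102·cos27.0° = 90.9; c'Δl = 2.42; W sinα = 46.3
Slice 4: Δl = 2.5/cos44.5° = 3.505 m; N'_4 = 71·cos44.5° = 50.6; c'Δl = 4.21; W sinα = 49.8
Σc'Δl = 12.1 kN/m; ΣN' = 281.2 kN/m; ΣW sinα = 117.1 kN/m
Resisting = 12.1 + 281.2·tan35.6° = 12.1 + 201.3 = 213.4 kN/m
FS = 213.4 / 117.1 = 1.823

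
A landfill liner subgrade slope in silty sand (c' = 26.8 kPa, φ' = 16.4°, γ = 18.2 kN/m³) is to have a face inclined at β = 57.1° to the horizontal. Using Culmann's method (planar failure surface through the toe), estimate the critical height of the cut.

Culmann's analysis gives the critical failure plane at α_cr = (β + φ')/2 = (57.1 + 16.4)/2 = 36.8°, and the critical height
H_c = (4c'/γ) · sinβ cosφ' / [1 − cos(β − φ')]
    = (4·26.8/18.2) · sin57.1°·cos16.4° / [1 − cos(40.7°)]
    = 5.890 · 0.8396·0.9593 / [1 − 0.7581]
    = 5.890 · 0.8055 / 0.2419
    = 19.62 m

H_c = 19.62 m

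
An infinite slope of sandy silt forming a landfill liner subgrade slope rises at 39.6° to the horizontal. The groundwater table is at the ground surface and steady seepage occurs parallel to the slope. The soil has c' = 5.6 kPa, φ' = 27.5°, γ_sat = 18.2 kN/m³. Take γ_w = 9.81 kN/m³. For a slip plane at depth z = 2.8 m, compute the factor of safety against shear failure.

With seepage parallel to the slope and the water table at the surface, the effective normal stress on the slip plane uses the buoyant unit weight γ' = γ_sat − γ_w while the driving shear stress uses γ_sat:
FS = [c' + γ' z cos²β tanφ'] / [γ_sat z sinβ cosβ]
γ' = 18.2 − 9.81 = 8.39 kN/m³
Numerator = 5.6 + 8.39·2.8·cos²39.6°·tan27.5° = 5.6 + 8.39·2.8·0.5937·0.5206 = 12.860 kPa
Denominator = 18.2·2.8·sin39.6°·cos39.6° = 18.2·2.8·0.6374·0.7705 = 25.029 kPa
FS = 12.860 / 25.029 = 0.514

FS = 0.51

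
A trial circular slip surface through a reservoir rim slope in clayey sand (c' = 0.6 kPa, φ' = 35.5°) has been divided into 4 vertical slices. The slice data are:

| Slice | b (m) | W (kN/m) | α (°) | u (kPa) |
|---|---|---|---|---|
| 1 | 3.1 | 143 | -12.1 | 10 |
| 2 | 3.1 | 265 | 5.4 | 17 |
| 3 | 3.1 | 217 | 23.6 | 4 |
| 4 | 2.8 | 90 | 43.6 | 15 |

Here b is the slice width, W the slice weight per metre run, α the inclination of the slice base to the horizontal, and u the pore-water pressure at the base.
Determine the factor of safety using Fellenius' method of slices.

Ordinary method of slices: FS = Σ[c'·Δl_i + (W_i cosα_i − u_i·Δl_i)·tanφ'] / Σ W_i sinα_i, with Δl_i = b_i / cosα_i.
Slice 1: Δl = 3.1/cos(-12.1°) = 3.170 m; N'_1 = 143·cos(-12.1°) − 10·3.170 = 108.1; c'Δl = 1.90; W sinα = -30.0
Slice 2: Δl = 3.1/cos5.4° = 3.114 m; N'_2 = 265·cos5.4° − 17·3.114 = 210.9; c'Δl = 1.87; W sinα = 24.9
Slice 3: Δl = 3.1/cos23.6° = 3.383 m; N'_3 = 217·cos23.6° − 4·3.383 = 185.3; c'Δl = 2.03; W sinα = 86.9
Slice 4: Δl = 2.8/cos43.6° = 3.866 m; N'_4 = 90·cos43.6° − 15·3.866 = 7.2; c'Δl = 2.32; W sinα = 62.1
Σc'Δl = 8.1 kN/m; ΣN' = 511.5 kN/m; ΣW sinα = 143.9 kN/m
Resisting = 8.1 + 511.5·tan35.5° = 8.1 + 364.9 = 373.0 kN/m
FS = 373.0 / 143.9 = 2.592

FS = 2.59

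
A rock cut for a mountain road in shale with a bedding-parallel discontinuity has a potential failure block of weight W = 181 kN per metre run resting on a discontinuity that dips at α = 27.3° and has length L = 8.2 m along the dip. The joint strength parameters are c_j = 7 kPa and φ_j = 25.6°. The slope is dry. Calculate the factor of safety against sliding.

FS = 1.62

Resolving the block weight along and normal to the plane and applying the Mohr–Coulomb strength on the joint:
N' = W cosα = 181·cos27.3° = 160.8 kN/m
Driving force T = W sinα = 181·sin27.3° = 83.0 kN/m
Resisting force R = c_j·L + N'·tanφ_j = 7·8.2 + 160.8·tan25.6° = 57.4 + 77.1 = 134.5 kN/m
FS = R / T = 134.5 / 83.0 = 1.620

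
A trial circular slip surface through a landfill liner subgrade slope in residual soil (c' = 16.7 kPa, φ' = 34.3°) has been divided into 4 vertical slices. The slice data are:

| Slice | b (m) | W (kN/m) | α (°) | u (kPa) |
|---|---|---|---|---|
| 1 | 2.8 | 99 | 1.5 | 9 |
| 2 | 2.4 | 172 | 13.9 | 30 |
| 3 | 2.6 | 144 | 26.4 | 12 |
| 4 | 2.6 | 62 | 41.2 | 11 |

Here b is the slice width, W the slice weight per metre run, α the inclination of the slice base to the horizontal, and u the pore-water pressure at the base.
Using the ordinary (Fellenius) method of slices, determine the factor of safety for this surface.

Ordinary method of slices: FS = Σ[c'·Δl_i + (W_i cosα_i − u_i·Δl_i)·tanφ'] / Σ W_i sinα_i, with Δl_i = b_i / cosα_i.
Slice 1: Δl = 2.8/cos1.5° = 2.801 m; N'_1 = 99·cos1.5° − 9·2.801 = 73.8; c'Δl = 46.78; W sinα = 2.6
Slice 2: Δl = 2.4/cos13.9° = 2.472 m; N'_2 = 172·cos13.9° − 30·2.472 = 92.8; c'Δl = 41.29; W sinα = 41.3
Slice 3: Δl = 2.6/cos26.4° = 2.903 m; N'_3 = 144·cos26.4° − 12·2.903 = 94.1; c'Δl = 48.48; W sinα = 64.0
Slice 4: Δl = 2.6/cos41.2° = 3.456 m; N'_4 = 62·cos41.2° − 11·3.456 = 8.6; c'Δl = 57.71; W sinα = 40.8
Σc'Δl = 194.2 kN/m; ΣN' = 269.3 kN/m; ΣW sinα = 148.8 kN/m
Resisting = 194.2 + 269.3·tan34.3° = 194.2 + 183.7 = 378.0 kN/m
FS = 378.0 / 148.8 = 2.541

FS = 2.54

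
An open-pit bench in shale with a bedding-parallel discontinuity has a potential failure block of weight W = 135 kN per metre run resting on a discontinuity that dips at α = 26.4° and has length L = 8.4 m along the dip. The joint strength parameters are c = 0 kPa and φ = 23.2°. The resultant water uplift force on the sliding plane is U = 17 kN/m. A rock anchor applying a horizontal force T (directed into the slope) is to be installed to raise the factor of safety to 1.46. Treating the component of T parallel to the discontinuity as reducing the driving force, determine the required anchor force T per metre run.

T = 29 kN/m

Resolving forces along and normal to the sliding plane, with the horizontal anchor force T adding T·sinα to the effective normal force and T·cosα acting up the plane against the driving force:
FS = [cL + (W cosα − U + T sinα) tanφ] / [W sinα − T cosα]
Without the anchor: N' = 103.9 kN/m, driving T_d = 60.0 kN/m, resisting R = 0·8.4 + 103.9·tan23.2° = 44.5 kN/m, FS = 0.74.
Setting FS = 1.46 and solving for T:
1.46·(60.0 − T cos26.4°) = 44.5 + T sin26.4°·tan23.2°
T·(sin26.4°·tan23.2° + 1.46·cos26.4°) = 1.46·60.0 − 44.5
T·(0.4446·0.4286 + 1.46·0.8957) = 87.6 − 44.5 = 43.1
T·1.4983 = 43.1
T = 28.8 kN/m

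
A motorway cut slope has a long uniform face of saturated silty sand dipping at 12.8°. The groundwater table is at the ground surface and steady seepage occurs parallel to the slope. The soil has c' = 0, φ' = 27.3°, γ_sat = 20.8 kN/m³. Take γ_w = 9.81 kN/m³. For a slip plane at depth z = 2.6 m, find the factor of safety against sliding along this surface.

FS = 1.20

With seepage parallel to the slope and the water table at the surface, the effective normal stress on the slip plane uses the buoyant unit weight γ' = γ_sat − γ_w while the driving shear stress uses γ_sat:
FS = [c' + γ' z cos²β tanφ'] / [γ_sat z sinβ cosβ]
(For c' = 0 this reduces to FS = (γ'/γ_sat)·tanφ'/tanβ.)
γ' = 20.8 − 9.81 = 10.99 kN/m³
Numerator = 0.0 + 10.99·2.6·cos²12.8°·tan27.3° = 0.0 + 10.99·2.6·0.9509·0.5161 = 14.024 kPa
Denominator = 20.8·2.6·sin12.8°·cos12.8° = 20.8·2.6·0.2215·0.9751 = 11.684 kPa
FS = 14.024 / 11.684 = 1.200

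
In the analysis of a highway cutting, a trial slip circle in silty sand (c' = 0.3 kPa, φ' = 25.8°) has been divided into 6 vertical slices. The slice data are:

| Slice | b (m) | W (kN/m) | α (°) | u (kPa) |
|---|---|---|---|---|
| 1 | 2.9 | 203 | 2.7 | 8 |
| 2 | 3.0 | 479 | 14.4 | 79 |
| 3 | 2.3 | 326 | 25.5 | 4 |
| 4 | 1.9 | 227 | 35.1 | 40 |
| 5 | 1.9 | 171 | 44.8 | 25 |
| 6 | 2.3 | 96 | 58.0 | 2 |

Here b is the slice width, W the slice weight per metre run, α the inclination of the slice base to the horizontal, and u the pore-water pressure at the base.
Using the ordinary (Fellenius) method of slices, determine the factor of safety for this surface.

FS = 0.71

Ordinary method of slices: FS = Σ[c'·Δl_i + (W_i cosα_i − u_i·Δl_i)·tanφ'] / Σ W_i sinα_i, with Δl_i = b_i / cosα_i.
Slice 1: Δl = 2.9/cos2.7° = 2.903 m; N'_1 = 203·cos2.7° − 8·2.903 = 179.5; c'Δl = 0.87; W sinα = 9.6
Slice 2: Δl = 3.0/cos14.4° = 3.097 m; N'_2 = 479·cos14.4° − 79·3.097 = 219.3; c'Δl = 0.93; W sinα = 119.1
Slice 3: Δl = 2.3/cos25.5° = 2.548 m; N'_3 = 326·cos25.5° − 4·2.548 = 284.0; c'Δl = 0.76; W sinα = 140.3
Slice 4: Δl = 1.9/cos35.1° = 2.322 m; N'_4 = 227·cos35.1° − 40·2.322 = 92.8; c'Δl = 0.70; W sinα = 130.5
Slice 5: Δl = 1.9/cos44.8° = 2.678 m; N'_5 = 171·cos44.8° − 25·2.678 = 54.4; c'Δl = 0.80; W sinα = 120.5
Slice 6: Δl = 2.3/cos58.0° = 4.340 m; N'_6 = 96·cos58.0° − 2·4.340 = 42.2; c'Δl = 1.30; W sinα = 81.4
Σc'Δl = 5.4 kN/m; ΣN' = 872.3 kN/m; ΣW sinα = 601.5 kN/m
Resisting = 5.4 + 872.3·tan25.8° = 5.4 + 421.7 = 427.0 kN/m
FS = 427.0 / 601.5 = 0.710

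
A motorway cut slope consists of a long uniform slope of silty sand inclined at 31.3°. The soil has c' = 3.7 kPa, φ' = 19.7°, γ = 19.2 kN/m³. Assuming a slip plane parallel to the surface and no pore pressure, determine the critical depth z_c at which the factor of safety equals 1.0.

z_c = 1.06 m

Setting FS = 1.00 in FS = [c' + γz cos²β tanφ'] / [γz sinβ cosβ] and solving for z:
z = c' / [γ cosβ (FS·sinβ − cosβ·tanφ')]
  = 3.7 / [19.2·cos31.3°·(1.00·sin31.3° − cos31.3°·tan19.7°)]
  = 3.7 / [19.2·0.8545·(1.00·0.5195 − 0.8545·0.3581)]
  = 3.7 / 3.5039 = 1.056 m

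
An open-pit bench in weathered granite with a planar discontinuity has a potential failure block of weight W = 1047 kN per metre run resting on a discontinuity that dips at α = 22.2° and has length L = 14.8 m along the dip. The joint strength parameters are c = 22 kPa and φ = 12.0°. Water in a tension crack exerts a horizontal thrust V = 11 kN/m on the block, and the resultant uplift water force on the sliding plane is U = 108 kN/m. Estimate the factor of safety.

FS = 1.25

Resolving the block weight along and normal to the plane and applying the Mohr–Coulomb strength on the joint:
N' = W cosα − U − V sinα = 1047·cos22.2° − 108 − 11·sin22.2° = 857.2 kN/m
Driving force T = W sinα + V cosα = 1047·sin22.2° + 11·cos22.2° = 405.8 kN/m
Resisting force R = c·L + N'·tanφ = 22·14.8 + 857.2·tan12.0° = 325.6 + 182.2 = 507.8 kN/m
FS = R / T = 507.8 / 405.8 = 1.251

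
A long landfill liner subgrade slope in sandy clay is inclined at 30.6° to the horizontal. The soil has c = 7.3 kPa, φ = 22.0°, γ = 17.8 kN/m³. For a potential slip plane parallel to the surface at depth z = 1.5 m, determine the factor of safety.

FS = 1.31

For an infinite slope with a slip plane parallel to the surface (no pore pressure): FS = [c + γz cos²β tanφ] / [γz sinβ cosβ].
γz = 17.8·1.5 = 26.70 kN/m²
Numerator = 7.3 + 26.70·cos²30.6°·tan22.0° = 7.3 + 26.70·0.7409·0.4040 = 15.292 kPa
Denominator = 26.70·sin30.6°·cos30.6° = 26.70·0.5090·0.8607 = 11.699 kPa
FS = 15.292 / 11.699 = 1.307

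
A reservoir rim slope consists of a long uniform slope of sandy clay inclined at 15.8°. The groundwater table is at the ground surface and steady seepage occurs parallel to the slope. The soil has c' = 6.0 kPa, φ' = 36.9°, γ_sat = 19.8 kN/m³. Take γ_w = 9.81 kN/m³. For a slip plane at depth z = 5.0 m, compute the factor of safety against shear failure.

FS = 1.57

With seepage parallel to the slope and the water table at the surface, the effective normal stress on the slip plane uses the buoyant unit weight γ' = γ_sat − γ_w while the driving shear stress uses γ_sat:
FS = [c' + γ' z cos²β tanφ'] / [γ_sat z sinβ cosβ]
γ' = 19.8 − 9.81 = 9.99 kN/m³
Numerator = 6.0 + 9.99·5.0·cos²15.8°·tan36.9° = 6.0 + 9.99·5.0·0.9259·0.7508 = 40.723 kPa
Denominator = 19.8·5.0·sin15.8°·cos15.8° = 19.8·5.0·0.2723·0.9622 = 25.937 kPa
FS = 40.723 / 25.937 = 1.570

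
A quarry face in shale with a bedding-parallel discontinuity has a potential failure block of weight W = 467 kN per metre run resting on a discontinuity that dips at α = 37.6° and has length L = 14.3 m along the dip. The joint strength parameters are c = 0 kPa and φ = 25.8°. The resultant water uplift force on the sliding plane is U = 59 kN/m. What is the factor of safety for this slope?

FS = 0.53

Resolving the block weight along and normal to the plane and applying the Mohr–Coulomb strength on the joint:
N' = W cosα − U = 467·cos37.6° − 59 = 311.0 kN/m
Driving force T = W sinα = 467·sin37.6° = 284.9 kN/m
Resisting force R = c·L + N'·tanφ = 0·14.3 + 311.0·tan25.8° = 0.0 + 150.3 = 150.3 kN/m
FS = R / T = 150.3 / 284.9 = 0.528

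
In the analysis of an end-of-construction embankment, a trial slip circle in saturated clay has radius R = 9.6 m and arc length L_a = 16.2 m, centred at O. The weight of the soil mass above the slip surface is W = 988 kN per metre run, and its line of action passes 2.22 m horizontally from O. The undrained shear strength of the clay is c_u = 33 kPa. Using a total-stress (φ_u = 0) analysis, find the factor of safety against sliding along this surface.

Taking moments about the centre O, the resisting moment is provided by the undrained shear strength acting along the arc:
M_R = c_u·L_a·R = 33·16.20·9.6 = 5132.2 kN·m/m
M_D = W·d = 988·2.22 = 2193.4 kN·m/m
FS = M_R / M_D = 5132.2 / 2193.4 = 2.340

FS = 2.34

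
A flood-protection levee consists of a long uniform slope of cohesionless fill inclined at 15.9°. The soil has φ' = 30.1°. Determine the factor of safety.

For a dry cohesionless infinite slope the factor of safety is FS = tanφ' / tanβ.
FS = tan30.1° / tan15.9° = 0.5797 / 0.2849 = 2.035

FS = 2.03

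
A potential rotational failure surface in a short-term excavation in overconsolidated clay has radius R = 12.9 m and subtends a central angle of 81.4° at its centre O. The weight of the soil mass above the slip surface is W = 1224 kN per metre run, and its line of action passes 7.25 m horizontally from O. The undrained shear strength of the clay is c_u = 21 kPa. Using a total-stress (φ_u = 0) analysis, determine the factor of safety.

Taking moments about the centre O, the resisting moment is provided by the undrained shear strength acting along the arc:
Arc length L_a = R·θ = 12.9·(81.4°·π/180) = 12.9·1.4207 = 18.33 m
M_R = c_u·L_a·R = 21·18.33·12.9 = 4964.8 kN·m/m
M_D = W·d = 1224·7.25 = 8874.0 kN·m/m
FS = M_R / M_D = 4964.8 / 8874.0 = 0.559

FS = 0.56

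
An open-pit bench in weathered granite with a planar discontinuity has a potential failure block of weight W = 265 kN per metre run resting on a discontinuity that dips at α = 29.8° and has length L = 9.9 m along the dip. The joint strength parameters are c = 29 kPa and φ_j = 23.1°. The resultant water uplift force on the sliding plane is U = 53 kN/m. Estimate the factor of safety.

Resolving the block weight along and normal to the plane and applying the Mohr–Coulomb strength on the joint:
N' = W cosα − U = 265·cos29.8° − 53 = 177.0 kN/m
Driving force T = W sinα = 265·sin29.8° = 131.7 kN/m
Resisting force R = c·L + N'·tanφ_j = 29·9.9 + 177.0·tan23.1° = 287.1 + 75.5 = 362.6 kN/m
FS = R / T = 362.6 / 131.7 = 2.753

FS = 2.75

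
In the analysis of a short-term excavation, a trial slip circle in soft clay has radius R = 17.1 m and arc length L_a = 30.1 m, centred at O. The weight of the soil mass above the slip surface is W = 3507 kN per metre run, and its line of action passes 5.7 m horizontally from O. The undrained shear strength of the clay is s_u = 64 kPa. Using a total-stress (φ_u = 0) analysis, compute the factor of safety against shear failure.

FS = 1.65

Taking moments about the centre O, the resisting moment is provided by the undrained shear strength acting along the arc:
M_R = s_u·L_a·R = 64·30.10·17.1 = 32941.4 kN·m/m
M_D = W·d = 3507·5.7 = 19989.9 kN·m/m
FS = M_R / M_D = 32941.4 / 19989.9 = 1.648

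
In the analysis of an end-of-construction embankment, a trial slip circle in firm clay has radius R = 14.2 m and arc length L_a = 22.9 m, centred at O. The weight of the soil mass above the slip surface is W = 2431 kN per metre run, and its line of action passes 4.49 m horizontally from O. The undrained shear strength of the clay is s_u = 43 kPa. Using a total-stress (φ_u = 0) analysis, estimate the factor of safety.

FS = 1.28

Taking moments about the centre O, the resisting moment is provided by the undrained shear strength acting along the arc:
M_R = s_u·L_a·R = 43·22.90·14.2 = 13982.7 kN·m/m
M_D = W·d = 2431·4.49 = 10915.2 kN·m/m
FS = M_R / M_D = 13982.7 / 10915.2 = 1.281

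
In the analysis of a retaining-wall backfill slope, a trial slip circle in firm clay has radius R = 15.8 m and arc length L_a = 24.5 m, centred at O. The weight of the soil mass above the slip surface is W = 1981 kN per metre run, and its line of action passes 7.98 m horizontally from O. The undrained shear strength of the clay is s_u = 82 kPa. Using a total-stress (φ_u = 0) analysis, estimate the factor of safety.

Taking moments about the centre O, the resisting moment is provided by the undrained shear strength acting along the arc:
M_R = s_u·L_a·R = 82·24.50·15.8 = 31742.2 kN·m/m
M_D = W·d = 1981·7.98 = 15808.4 kN·m/m
FS = M_R / M_D = 31742.2 / 15808.4 = 2.008

FS = 2.01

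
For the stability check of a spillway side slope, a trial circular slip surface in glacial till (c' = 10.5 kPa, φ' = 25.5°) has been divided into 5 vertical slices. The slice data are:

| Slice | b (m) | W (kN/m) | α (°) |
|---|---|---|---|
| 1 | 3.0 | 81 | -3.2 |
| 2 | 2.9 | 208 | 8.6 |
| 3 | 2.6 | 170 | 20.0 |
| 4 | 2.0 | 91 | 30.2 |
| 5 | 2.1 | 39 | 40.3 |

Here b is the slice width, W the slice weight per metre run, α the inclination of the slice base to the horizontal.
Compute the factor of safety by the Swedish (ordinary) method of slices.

Ordinary method of slices: FS = Σ[c'·Δl_i + (W_i cosα_i)·tanφ'] / Σ W_i sinα_i, with Δl_i = b_i / cosα_i.
Slice 1: Δl = 3.0/cos(-3.2°) = 3.005 m; N'_1 = 81·cos(-3.2°) = 80.9; c'Δl = 31.55; W sinα = -4.5
Slice 2: Δl = 2.9/cos8.6° = 2.933 m; N'_2 = 208·cos8.6° = 205.7; c'Δl = 30.80; W sinα = 31.1
Slice 3: Δl = 2.6/cos20.0° = 2.767 m; N'_3 = 170·cos20.0° = 159.7; c'Δl = 29.05; W sinα = 58.1
Slice 4: Δl = 2.0/cos30.2° = 2.314 m; N'_4 = 91·cos30.2° = 78.6; c'Δl = 24.30; W sinα = 45.8
Slice 5: Δl = 2.1/cos40.3° = 2.753 m; N'_5 = 39·cos40.3° = 29.7; c'Δl = 28.91; W sinα = 25.2
Σc'Δl = 144.6 kN/m; ΣN' = 554.7 kN/m; ΣW sinα = 155.7 kN/m
Resisting = 144.6 + 554.7·tan25.5° = 144.6 + 264.6 = 409.2 kN/m
FS = 409.2 / 155.7 = 2.628

FS = 2.63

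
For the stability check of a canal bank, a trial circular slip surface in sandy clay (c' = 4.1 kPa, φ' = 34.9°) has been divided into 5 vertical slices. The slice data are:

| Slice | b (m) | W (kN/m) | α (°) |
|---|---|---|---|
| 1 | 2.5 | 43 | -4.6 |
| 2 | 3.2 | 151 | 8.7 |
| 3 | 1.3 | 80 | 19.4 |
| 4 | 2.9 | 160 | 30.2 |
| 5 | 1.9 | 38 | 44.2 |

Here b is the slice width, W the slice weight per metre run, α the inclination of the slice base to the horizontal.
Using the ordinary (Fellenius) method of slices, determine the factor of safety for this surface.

FS = 2.33

Ordinary method of slices: FS = Σ[c'·Δl_i + (W_i cosα_i)·tanφ'] / Σ W_i sinα_i, with Δl_i = b_i / cosα_i.
Slice 1: Δl = 2.5/cos(-4.6°) = 2.508 m; N'_1 = 43·cos(-4.6°) = 42.9; c'Δl = 10.28; W sinα = -3.4
Slice 2: Δl = 3.2/cos8.7° = 3.237 m; N'_2 = 151·cos8.7° = 149.3; c'Δl = 13.27; W sinα = 22.8
Slice 3: Δl = 1.3/cos19.4° = 1.378 m; N'_3 = 80·cos19.4° = 75.5; c'Δl = 5.65; W sinα = 26.6
Slice 4: Δl = 2.9/cos30.2° = 3.355 m; N'_4 = 160·cos30.2° = 138.3; c'Δl = 13.76; W sinα = 80.5
Slice 5: Δl = 1.9/cos44.2° = 2.650 m; N'_5 = 38·cos44.2° = 27.2; c'Δl = 10.87; W sinα = 26.5
Σc'Δl = 53.8 kN/m; ΣN' = 433.1 kN/m; ΣW sinα = 152.9 kN/m
Resisting = 53.8 + 433.1·tan34.9° = 53.8 + 302.1 = 356.0 kN/m
FS = 356.0 / 152.9 = 2.328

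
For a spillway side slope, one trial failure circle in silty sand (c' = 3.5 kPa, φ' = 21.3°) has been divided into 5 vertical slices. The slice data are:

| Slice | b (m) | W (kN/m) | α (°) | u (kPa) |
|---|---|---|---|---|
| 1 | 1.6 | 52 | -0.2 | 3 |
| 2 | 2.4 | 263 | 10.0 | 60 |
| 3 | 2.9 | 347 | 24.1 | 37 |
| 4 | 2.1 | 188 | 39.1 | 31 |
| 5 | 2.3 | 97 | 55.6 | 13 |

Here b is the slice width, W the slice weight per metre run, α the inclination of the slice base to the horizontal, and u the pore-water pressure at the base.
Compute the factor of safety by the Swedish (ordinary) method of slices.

FS = 0.55

Ordinary method of slices: FS = Σ[c'·Δl_i + (W_i cosα_i − u_i·Δl_i)·tanφ'] / Σ W_i sinα_i, with Δl_i = b_i / cosα_i.
Slice 1: Δl = 1.6/cos(-0.2°) = 1.600 m; N'_1 = 52·cos(-0.2°) − 3·1.600 = 47.2; c'Δl = 5.60; W sinα = -0.2
Slice 2: Δl = 2.4/cos10.0° = 2.437 m; N'_2 = 263·cos10.0° − 60·2.437 = 112.8; c'Δl = 8.53; W sinα = 45.7
Slice 3: Δl = 2.9/cos24.1° = 3.177 m; N'_3 = 347·cos24.1° − 37·3.177 = 199.2; c'Δl = 11.12; W sinα = 141.7
Slice 4: Δl = 2.1/cos39.1° = 2.706 m; N'_4 = 188·cos39.1° − 31·2.706 = 62.0; c'Δl = 9.47; W sinα = 118.6
Slice 5: Δl = 2.3/cos55.6° = 4.071 m; N'_5 = 97·cos55.6° − 13·4.071 = 1.9; c'Δl = 14.25; W sinα = 80.0
Σc'Δl = 49.0 kN/m; ΣN' = 423.1 kN/m; ΣW sinα = 385.8 kN/m
Resisting = 49.0 + 423.1·tan21.3° = 49.0 + 165.0 = 213.9 kN/m
FS = 213.9 / 385.8 = 0.555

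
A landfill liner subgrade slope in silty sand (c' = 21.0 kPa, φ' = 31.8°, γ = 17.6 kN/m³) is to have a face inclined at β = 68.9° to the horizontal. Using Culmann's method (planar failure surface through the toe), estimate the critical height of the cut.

Culmann's analysis gives the critical failure plane at α_cr = (β + φ')/2 = (68.9 + 31.8)/2 = 50.4°, and the critical height
H_c = (4c'/γ) · sinβ cosφ' / [1 − cos(β − φ')]
    = (4·21.0/17.6) · sin68.9°·cos31.8° / [1 − cos(37.1°)]
    = 4.773 · 0.9330·0.8499 / [1 − 0.7976]
    = 4.773 · 0.7929 / 0.2024
    = 18.70 m

H_c = 18.70 m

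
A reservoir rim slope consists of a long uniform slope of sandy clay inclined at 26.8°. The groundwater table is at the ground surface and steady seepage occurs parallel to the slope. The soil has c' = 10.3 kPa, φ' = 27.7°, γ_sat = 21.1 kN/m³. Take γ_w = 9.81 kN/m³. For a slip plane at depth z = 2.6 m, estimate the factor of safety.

With seepage parallel to the slope and the water table at the surface, the effective normal stress on the slip plane uses the buoyant unit weight γ' = γ_sat − γ_w while the driving shear stress uses γ_sat:
FS = [c' + γ' z cos²β tanφ'] / [γ_sat z sinβ cosβ]
γ' = 21.1 − 9.81 = 11.29 kN/m³
Numerator = 10.3 + 11.29·2.6·cos²26.8°·tan27.7° = 10.3 + 11.29·2.6·0.7967·0.5250 = 22.578 kPa
Denominator = 21.1·2.6·sin26.8°·cos26.8° = 21.1·2.6·0.4509·0.8926 = 22.078 kPa
FS = 22.578 / 22.078 = 1.023

FS = 1.02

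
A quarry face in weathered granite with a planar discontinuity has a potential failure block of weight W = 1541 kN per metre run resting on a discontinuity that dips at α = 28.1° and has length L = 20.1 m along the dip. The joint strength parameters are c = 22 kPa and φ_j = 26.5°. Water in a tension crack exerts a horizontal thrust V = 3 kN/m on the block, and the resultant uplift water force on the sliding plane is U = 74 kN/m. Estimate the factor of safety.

Resolving the block weight along and normal to the plane and applying the Mohr–Coulomb strength on the joint:
N' = W cosα − U − V sinα = 1541·cos28.1° − 74 − 3·sin28.1° = 1283.9 kN/m
Driving force T = W sinα + V cosα = 1541·sin28.1° + 3·cos28.1° = 728.5 kN/m
Resisting force R = c·L + N'·tanφ_j = 22·20.1 + 1283.9·tan26.5° = 442.2 + 640.2 = 1082.4 kN/m
FS = R / T = 1082.4 / 728.5 = 1.486

FS = 1.49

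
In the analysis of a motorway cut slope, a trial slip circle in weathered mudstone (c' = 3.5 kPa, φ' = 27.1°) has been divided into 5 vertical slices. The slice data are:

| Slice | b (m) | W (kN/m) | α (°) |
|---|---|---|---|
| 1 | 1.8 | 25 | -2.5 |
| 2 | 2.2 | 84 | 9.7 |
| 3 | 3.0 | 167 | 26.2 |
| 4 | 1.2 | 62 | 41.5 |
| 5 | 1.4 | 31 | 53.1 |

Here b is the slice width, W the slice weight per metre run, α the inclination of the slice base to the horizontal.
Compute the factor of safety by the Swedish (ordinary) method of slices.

FS = 1.34

Ordinary method of slices: FS = Σ[c'·Δl_i + (W_i cosα_i)·tanφ'] / Σ W_i sinα_i, with Δl_i = b_i / cosα_i.
Slice 1: Δl = 1.8/cos(-2.5°) = 1.802 m; N'_1 = 25·cos(-2.5°) = 25.0; c'Δl = 6.31; W sinα = -1.1
Slice 2: Δl = 2.2/cos9.7° = 2.232 m; N'_2 = 84·cos9.7° = 82.8; c'Δl = 7.81; W sinα = 14.2
Slice 3: Δl = 3.0/cos26.2° = 3.344 m; N'_3 = 167·cos26.2° = 149.8; c'Δl = 11.70; W sinα = 73.7
Slice 4: Δl = 1.2/cos41.5° = 1.602 m; N'_4 = 62·cos41.5° = 46.4; c'Δl = 5.61; W sinα = 41.1
Slice 5: Δl = 1.4/cos53.1° = 2.332 m; N'_5 = 31·cos53.1° = 18.6; c'Δl = 8.16; W sinα = 24.8
Σc'Δl = 39.6 kN/m; ΣN' = 322.7 kN/m; ΣW sinα = 152.7 kN/m
Resisting = 39.6 + 322.7·tan27.1° = 39.6 + 165.1 = 204.7 kN/m
FS = 204.7 / 152.7 = 1.341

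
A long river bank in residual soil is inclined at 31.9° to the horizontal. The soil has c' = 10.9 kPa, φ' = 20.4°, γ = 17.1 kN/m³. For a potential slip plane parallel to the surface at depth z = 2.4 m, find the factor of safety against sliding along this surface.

FS = 1.19

For an infinite slope with a slip plane parallel to the surface (no pore pressure): FS = [c' + γz cos²β tanφ'] / [γz sinβ cosβ].
γz = 17.1·2.4 = 41.04 kN/m²
Numerator = 10.9 + 41.04·cos²31.9°·tan20.4° = 10.9 + 41.04·0.7208·0.3719 = 21.901 kPa
Denominator = 41.04·sin31.9°·cos31.9° = 41.04·0.5284·0.8490 = 18.412 kPa
FS = 21.901 / 18.412 = 1.189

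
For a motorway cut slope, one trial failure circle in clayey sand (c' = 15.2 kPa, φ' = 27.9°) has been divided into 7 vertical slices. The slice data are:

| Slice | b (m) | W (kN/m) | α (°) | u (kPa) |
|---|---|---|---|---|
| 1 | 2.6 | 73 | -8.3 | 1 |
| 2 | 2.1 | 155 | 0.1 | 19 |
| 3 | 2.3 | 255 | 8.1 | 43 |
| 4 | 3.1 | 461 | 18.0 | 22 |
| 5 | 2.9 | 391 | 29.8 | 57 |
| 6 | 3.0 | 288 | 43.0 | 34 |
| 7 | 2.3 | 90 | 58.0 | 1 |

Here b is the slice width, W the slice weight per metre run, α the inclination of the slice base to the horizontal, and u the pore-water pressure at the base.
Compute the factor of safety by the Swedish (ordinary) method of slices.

Ordinary method of slices: FS = Σ[c'·Δl_i + (W_i cosα_i − u_i·Δl_i)·tanφ'] / Σ W_i sinα_i, with Δl_i = b_i / cosα_i.
Slice 1: Δl = 2.6/cos(-8.3°) = 2.628 m; N'_1 = 73·cos(-8.3°) − 1·2.628 = 69.6; c'Δl = 39.94; W sinα = -10.5
Slice 2: Δl = 2.1/cos0.1° = 2.100 m; N'_2 = 155·cos0.1° − 19·2.100 = 115.1; c'Δl = 31.92; W sinα = 0.3
Slice 3: Δl = 2.3/cos8.1° = 2.323 m; N'_3 = 255·cos8.1° − 43·2.323 = 152.6; c'Δl = 35.31; W sinα = 35.9
Slice 4: Δl = 3.1/cos18.0° = 3.260 m; N'_4 = 461·cos18.0° − 22·3.260 = 366.7; c'Δl = 49.54; W sinα = 142.5
Slice 5: Δl = 2.9/cos29.8° = 3.342 m; N'_5 = 391·cos29.8° − 57·3.342 = 148.8; c'Δl = 50.80; W sinα = 194.3
Slice 6: Δl = 3.0/cos43.0° = 4.102 m; N'_6 = 288·cos43.0° − 34·4.102 = 71.2; c'Δl = 62.35; W sinα = 196.4
Slice 7: Δl = 2.3/cos58.0° = 4.340 m; N'_7 = 90·cos58.0° − 1·4.340 = 43.4; c'Δl = 65.97; W sinα = 76.3
Σc'Δl = 335.8 kN/m; ΣN' = 967.3 kN/m; ΣW sinα = 635.2 kN/m
Resisting = 335.8 + 967.3·tan27.9° = 335.8 + 512.2 = 848.0 kN/m
FS = 848.0 / 635.2 = 1.335

FS = 1.34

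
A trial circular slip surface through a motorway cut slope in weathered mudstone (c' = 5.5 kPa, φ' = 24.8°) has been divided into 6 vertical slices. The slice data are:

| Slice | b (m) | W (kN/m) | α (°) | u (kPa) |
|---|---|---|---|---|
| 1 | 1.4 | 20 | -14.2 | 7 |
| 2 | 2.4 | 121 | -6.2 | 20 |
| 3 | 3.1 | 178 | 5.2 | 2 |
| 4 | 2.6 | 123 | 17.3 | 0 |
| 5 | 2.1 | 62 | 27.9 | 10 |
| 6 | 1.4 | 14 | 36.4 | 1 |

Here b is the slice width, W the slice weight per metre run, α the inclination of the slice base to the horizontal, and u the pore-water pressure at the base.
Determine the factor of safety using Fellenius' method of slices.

Ordinary method of slices: FS = Σ[c'·Δl_i + (W_i cosα_i − u_i·Δl_i)·tanφ'] / Σ W_i sinα_i, with Δl_i = b_i / cosα_i.
Slice 1: Δl = 1.4/cos(-14.2°) = 1.444 m; N'_1 = 20·cos(-14.2°) − 7·1.444 = 9.3; c'Δl = 7.94; W sinα = -4.9
Slice 2: Δl = 2.4/cos(-6.2°) = 2.414 m; N'_2 = 121·cos(-6.2°) − 20·2.414 = 72.0; c'Δl = 13.28; W sinα = -13.1
Slice 3: Δl = 3.1/cos5.2° = 3.113 m; N'_3 = 178·cos5.2° − 2·3.113 = 171.0; c'Δl = 17.12; W sinα = 16.1
Slice 4: Δl = 2.6/cos17.3° = 2.723 m; N'_4 = 123·cos17.3° − 0·2.723 = 117.4; c'Δl = 14.98; W sinα = 36.6
Slice 5: Δl = 2.1/cos27.9° = 2.376 m; N'_5 = 62·cos27.9° − 10·2.376 = 31.0; c'Δl = 13.07; W sinα = 29.0
Slice 6: Δl = 1.4/cos36.4° = 1.739 m; N'_6 = 14·cos36.4° − 1·1.739 = 9.5; c'Δl = 9.57; W sinα = 8.3
Σc'Δl = 76.0 kN/m; ΣN' = 410.3 kN/m; ΣW sinα = 72.1 kN/m
Resisting = 76.0 + 410.3·tan24.8° = 76.0 + 189.6 = 265.6 kN/m
FS = 265.6 / 72.1 = 3.685

FS = 3.69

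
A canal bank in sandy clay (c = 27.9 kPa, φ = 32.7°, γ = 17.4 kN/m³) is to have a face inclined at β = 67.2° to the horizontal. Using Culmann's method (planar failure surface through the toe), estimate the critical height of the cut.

H_c = 28.29 m

Culmann's analysis gives the critical failure plane at α_cr = (β + φ)/2 = (67.2 + 32.7)/2 = 50.0°, and the critical height
H_c = (4c/γ) · sinβ cosφ / [1 − cos(β − φ)]
    = (4·27.9/17.4) · sin67.2°·cos32.7° / [1 − cos(34.5°)]
    = 6.414 · 0.9219·0.8415 / [1 − 0.8241]
    = 6.414 · 0.7758 / 0.1759
    = 28.29 m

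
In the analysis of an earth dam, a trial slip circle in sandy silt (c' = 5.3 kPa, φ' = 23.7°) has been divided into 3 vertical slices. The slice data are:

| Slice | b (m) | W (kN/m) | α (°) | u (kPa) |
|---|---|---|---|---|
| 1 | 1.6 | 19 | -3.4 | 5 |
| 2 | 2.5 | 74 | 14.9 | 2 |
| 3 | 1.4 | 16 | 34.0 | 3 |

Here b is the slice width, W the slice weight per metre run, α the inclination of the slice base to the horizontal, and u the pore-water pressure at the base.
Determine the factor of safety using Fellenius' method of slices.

FS = 2.56

Ordinary method of slices: FS = Σ[c'·Δl_i + (W_i cosα_i − u_i·Δl_i)·tanφ'] / Σ W_i sinα_i, with Δl_i = b_i / cosα_i.
Slice 1: Δl = 1.6/cos(-3.4°) = 1.603 m; N'_1 = 19·cos(-3.4°) − 5·1.603 = 11.0; c'Δl = 8.49; W sinα = -1.1
Slice 2: Δl = 2.5/cos14.9° = 2.587 m; N'_2 = 74·cos14.9° − 2·2.587 = 66.3; c'Δl = 13.71; W sinα = 19.0
Slice 3: Δl = 1.4/cos34.0° = 1.689 m; N'_3 = 16·cos34.0° − 3·1.689 = 8.2; c'Δl = 8.95; W sinα = 8.9
Σc'Δl = 31.2 kN/m; ΣN' = 85.5 kN/m; ΣW sinα = 26.8 kN/m
Resisting = 31.2 + 85.5·tan23.7° = 31.2 + 37.5 = 68.7 kN/m
FS = 68.7 / 26.8 = 2.558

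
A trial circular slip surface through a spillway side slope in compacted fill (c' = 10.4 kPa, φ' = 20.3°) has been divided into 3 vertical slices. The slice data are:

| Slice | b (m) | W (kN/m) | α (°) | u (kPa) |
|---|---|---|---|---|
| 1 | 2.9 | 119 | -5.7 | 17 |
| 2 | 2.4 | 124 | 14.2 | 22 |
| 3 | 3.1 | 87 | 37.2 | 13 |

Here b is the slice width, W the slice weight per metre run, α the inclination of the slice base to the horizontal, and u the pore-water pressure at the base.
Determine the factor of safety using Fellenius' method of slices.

Ordinary method of slices: FS = Σ[c'·Δl_i + (W_i cosα_i − u_i·Δl_i)·tanφ'] / Σ W_i sinα_i, with Δl_i = b_i / cosα_i.
Slice 1: Δl = 2.9/cos(-5.7°) = 2.914 m; N'_1 = 119·cos(-5.7°) − 17·2.914 = 68.9; c'Δl = 30.31; W sinα = -11.8
Slice 2: Δl = 2.4/cos14.2° = 2.476 m; N'_2 = 124·cos14.2° − 22·2.476 = 65.7; c'Δl = 25.75; W sinα = 30.4
Slice 3: Δl = 3.1/cos37.2° = 3.892 m; N'_3 = 87·cos37.2° − 13·3.892 = 18.7; c'Δl = 40.48; W sinα = 52.6
Σc'Δl = 96.5 kN/m; ΣN' = 153.3 kN/m; ΣW sinα = 71.2 kN/m
Resisting = 96.5 + 153.3·tan20.3° = 96.5 + 56.7 = 153.2 kN/m
FS = 153.2 / 71.2 = 2.152

FS = 2.15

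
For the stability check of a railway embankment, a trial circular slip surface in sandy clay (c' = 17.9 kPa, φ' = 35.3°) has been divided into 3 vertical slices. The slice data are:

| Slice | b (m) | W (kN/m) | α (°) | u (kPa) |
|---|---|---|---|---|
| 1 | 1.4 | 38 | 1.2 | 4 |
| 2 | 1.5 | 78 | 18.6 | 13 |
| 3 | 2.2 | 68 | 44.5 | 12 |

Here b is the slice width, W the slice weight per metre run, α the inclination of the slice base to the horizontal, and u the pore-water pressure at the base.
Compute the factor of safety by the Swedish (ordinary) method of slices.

Ordinary method of slices: FS = Σ[c'·Δl_i + (W_i cosα_i − u_i·Δl_i)·tanφ'] / Σ W_i sinα_i, with Δl_i = b_i / cosα_i.
Slice 1: Δl = 1.4/cos1.2° = 1.400 m; N'_1 = 38·cos1.2° − 4·1.400 = 32.4; c'Δl = 25.07; W sinα = 0.8
Slice 2: Δl = 1.5/cos18.6° = 1.583 m; N'_2 = 78·cos18.6° − 13·1.583 = 53.4; c'Δl = 28.33; W sinα = 24.9
Slice 3: Δl = 2.2/cos44.5° = 3.084 m; N'_3 = 68·cos44.5° − 12·3.084 = 11.5; c'Δl = 55.21; W sinα = 47.7
Σc'Δl = 108.6 kN/m; ΣN' = 97.2 kN/m; ΣW sinα = 73.3 kN/m
Resisting = 108.6 + 97.2·tan35.3° = 108.6 + 68.8 = 177.4 kN/m
FS = 177.4 / 73.3 = 2.420

FS = 2.42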